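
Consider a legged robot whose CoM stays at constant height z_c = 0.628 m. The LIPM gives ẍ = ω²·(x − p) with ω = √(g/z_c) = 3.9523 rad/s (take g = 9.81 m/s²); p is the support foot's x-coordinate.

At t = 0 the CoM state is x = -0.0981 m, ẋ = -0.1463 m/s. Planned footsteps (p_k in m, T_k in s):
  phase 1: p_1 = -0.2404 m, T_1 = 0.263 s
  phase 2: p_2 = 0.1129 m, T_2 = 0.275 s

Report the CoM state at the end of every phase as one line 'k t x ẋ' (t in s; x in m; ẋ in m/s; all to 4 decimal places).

phase 1: p=-0.2404, T=0.263, ωT=1.039455, cosh=1.590661, sinh=1.237014; start (x,ẋ)=(-0.098100, -0.146300) → end (x,ẋ)=(-0.059839, 0.462998)
phase 2: p=0.1129, T=0.275, ωT=1.086883, cosh=1.651141, sinh=1.313875; start (x,ẋ)=(-0.059839, 0.462998) → end (x,ẋ)=(-0.018400, -0.132527)

1 0.2630 -0.0598 0.4630
2 0.5380 -0.0184 -0.1325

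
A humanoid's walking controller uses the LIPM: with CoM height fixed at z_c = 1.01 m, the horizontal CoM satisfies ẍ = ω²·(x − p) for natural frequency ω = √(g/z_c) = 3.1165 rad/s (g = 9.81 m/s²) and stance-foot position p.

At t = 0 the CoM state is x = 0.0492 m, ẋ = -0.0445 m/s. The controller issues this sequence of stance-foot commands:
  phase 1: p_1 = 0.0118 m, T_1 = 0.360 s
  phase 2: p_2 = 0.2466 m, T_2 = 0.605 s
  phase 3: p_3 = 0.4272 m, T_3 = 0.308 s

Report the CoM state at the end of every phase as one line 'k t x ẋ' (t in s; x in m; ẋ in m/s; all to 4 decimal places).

1 0.3600 0.0557 0.0844
2 0.9650 -0.3096 -1.6304
3 1.2730 -1.2588 -4.9995

phase 1: p=0.0118, T=0.360, ωT=1.121940, cosh=1.698227, sinh=1.372579; start (x,ẋ)=(0.049200, -0.044500) → end (x,ẋ)=(0.055715, 0.084413)
phase 2: p=0.2466, T=0.605, ωT=1.885482, cosh=3.370644, sinh=3.218889; start (x,ẋ)=(0.055715, 0.084413) → end (x,ẋ)=(-0.309620, -1.630371)
phase 3: p=0.4272, T=0.308, ωT=0.959882, cosh=1.497163, sinh=1.114225; start (x,ẋ)=(-0.309620, -1.630371) → end (x,ẋ)=(-1.258837, -4.999526)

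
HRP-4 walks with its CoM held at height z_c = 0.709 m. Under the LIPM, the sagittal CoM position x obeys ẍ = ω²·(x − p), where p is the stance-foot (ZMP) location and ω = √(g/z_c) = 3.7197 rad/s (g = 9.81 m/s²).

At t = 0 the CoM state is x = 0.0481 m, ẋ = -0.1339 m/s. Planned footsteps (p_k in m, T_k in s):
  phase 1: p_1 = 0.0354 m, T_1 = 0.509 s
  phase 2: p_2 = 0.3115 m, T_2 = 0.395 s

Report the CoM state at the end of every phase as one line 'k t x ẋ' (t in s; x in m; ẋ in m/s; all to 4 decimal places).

1 0.5090 -0.0383 -0.3014
2 0.9040 -0.6556 -3.3674

phase 1: p=0.0354, T=0.509, ωT=1.893327, cosh=3.396000, sinh=3.245430; start (x,ẋ)=(0.048100, -0.133900) → end (x,ẋ)=(-0.038298, -0.301410)
phase 2: p=0.3115, T=0.395, ωT=1.469282, cosh=2.288101, sinh=2.058010; start (x,ẋ)=(-0.038298, -0.301410) → end (x,ẋ)=(-0.655636, -3.367425)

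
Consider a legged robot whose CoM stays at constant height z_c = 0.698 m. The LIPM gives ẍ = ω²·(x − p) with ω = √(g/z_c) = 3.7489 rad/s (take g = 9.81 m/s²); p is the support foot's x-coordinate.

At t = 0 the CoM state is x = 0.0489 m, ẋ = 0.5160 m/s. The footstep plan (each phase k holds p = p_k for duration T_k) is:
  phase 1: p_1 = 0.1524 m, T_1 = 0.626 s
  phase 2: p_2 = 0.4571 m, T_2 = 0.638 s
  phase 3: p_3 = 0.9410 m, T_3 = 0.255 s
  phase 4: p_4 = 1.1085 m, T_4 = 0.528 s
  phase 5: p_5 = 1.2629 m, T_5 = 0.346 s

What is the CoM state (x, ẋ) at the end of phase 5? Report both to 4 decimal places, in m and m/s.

phase 1: p=0.1524, T=0.626, ωT=2.346811, cosh=5.273931, sinh=5.178257; start (x,ẋ)=(0.048900, 0.516000) → end (x,ẋ)=(0.319285, 0.712127)
phase 2: p=0.4571, T=0.638, ωT=2.391798, cosh=5.512301, sinh=5.420836; start (x,ẋ)=(0.319285, 0.712127) → end (x,ẋ)=(0.727146, 1.124766)
phase 3: p=0.9410, T=0.255, ωT=0.955970, cosh=1.492815, sinh=1.108376; start (x,ẋ)=(0.727146, 1.124766) → end (x,ẋ)=(0.954297, 0.790464)
phase 4: p=1.1085, T=0.528, ωT=1.979419, cosh=3.688344, sinh=3.550194; start (x,ẋ)=(0.954297, 0.790464) → end (x,ẋ)=(1.288311, 0.863160)
phase 5: p=1.2629, T=0.346, ωT=1.297119, cosh=1.966030, sinh=1.692712; start (x,ẋ)=(1.288311, 0.863160) → end (x,ẋ)=(1.702595, 1.858253)

x = 1.7026, ẋ = 1.8583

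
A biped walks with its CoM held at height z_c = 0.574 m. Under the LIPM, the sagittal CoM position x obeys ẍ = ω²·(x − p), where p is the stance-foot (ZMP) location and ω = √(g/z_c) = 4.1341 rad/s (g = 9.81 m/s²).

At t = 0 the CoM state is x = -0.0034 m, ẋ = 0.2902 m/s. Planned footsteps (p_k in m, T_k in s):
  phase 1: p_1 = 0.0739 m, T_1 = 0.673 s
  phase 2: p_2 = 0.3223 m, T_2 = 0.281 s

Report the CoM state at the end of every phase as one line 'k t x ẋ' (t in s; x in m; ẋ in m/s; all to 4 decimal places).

1 0.6730 0.0120 -0.2183
2 0.9540 -0.2982 -2.2320

phase 1: p=0.0739, T=0.673, ωT=2.782249, cosh=8.108609, sinh=8.046710; start (x,ẋ)=(-0.003400, 0.290200) → end (x,ẋ)=(0.011957, -0.218336)
phase 2: p=0.3223, T=0.281, ωT=1.161682, cosh=1.754131, sinh=1.441172; start (x,ẋ)=(0.011957, -0.218336) → end (x,ẋ)=(-0.298196, -2.232000)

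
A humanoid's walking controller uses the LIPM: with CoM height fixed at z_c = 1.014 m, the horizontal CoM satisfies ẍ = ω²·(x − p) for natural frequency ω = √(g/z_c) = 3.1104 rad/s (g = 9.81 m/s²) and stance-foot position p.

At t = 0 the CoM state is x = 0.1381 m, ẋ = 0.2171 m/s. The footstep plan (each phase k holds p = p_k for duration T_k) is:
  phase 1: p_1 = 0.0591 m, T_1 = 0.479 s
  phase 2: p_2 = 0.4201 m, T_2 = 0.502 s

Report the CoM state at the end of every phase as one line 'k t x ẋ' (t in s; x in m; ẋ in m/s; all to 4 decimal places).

1 0.4790 0.3902 1.0234
2 0.9810 1.0953 2.3343

phase 1: p=0.0591, T=0.479, ωT=1.489882, cosh=2.330985, sinh=2.105585; start (x,ẋ)=(0.138100, 0.217100) → end (x,ẋ)=(0.390214, 1.023445)
phase 2: p=0.4201, T=0.502, ωT=1.561421, cosh=2.487713, sinh=2.277875; start (x,ẋ)=(0.390214, 1.023445) → end (x,ẋ)=(1.095262, 2.334288)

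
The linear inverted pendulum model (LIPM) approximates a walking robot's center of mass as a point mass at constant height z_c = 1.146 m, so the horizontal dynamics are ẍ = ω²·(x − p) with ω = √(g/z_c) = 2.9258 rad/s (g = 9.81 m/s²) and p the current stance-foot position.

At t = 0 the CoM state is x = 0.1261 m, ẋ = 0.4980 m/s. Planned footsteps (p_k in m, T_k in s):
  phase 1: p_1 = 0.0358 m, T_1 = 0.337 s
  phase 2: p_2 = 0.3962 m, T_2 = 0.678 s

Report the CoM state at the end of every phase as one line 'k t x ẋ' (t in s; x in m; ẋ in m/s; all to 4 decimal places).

phase 1: p=0.0358, T=0.337, ωT=0.985995, cosh=1.526772, sinh=1.153704; start (x,ẋ)=(0.126100, 0.498000) → end (x,ẋ)=(0.370039, 1.065141)
phase 2: p=0.3962, T=0.678, ωT=1.983692, cosh=3.703548, sinh=3.565988; start (x,ẋ)=(0.370039, 1.065141) → end (x,ẋ)=(1.597515, 3.671857)

1 0.3370 0.3700 1.0651
2 1.0150 1.5975 3.6719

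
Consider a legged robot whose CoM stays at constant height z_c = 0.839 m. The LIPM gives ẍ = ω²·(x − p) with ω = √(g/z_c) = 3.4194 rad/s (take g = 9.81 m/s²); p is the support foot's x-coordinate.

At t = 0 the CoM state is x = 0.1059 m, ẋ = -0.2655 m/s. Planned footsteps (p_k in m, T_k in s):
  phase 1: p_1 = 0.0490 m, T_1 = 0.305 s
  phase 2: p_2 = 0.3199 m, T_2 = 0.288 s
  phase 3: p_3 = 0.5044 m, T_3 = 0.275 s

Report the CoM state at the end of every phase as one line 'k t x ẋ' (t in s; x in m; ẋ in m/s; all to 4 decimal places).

phase 1: p=0.0490, T=0.305, ωT=1.042917, cosh=1.594954, sinh=1.242528; start (x,ẋ)=(0.105900, -0.265500) → end (x,ẋ)=(0.043276, -0.181709)
phase 2: p=0.3199, T=0.288, ωT=0.984787, cosh=1.525380, sinh=1.151862; start (x,ẋ)=(0.043276, -0.181709) → end (x,ẋ)=(-0.163267, -1.366706)
phase 3: p=0.5044, T=0.275, ωT=0.940335, cosh=1.475668, sinh=1.085171; start (x,ẋ)=(-0.163267, -1.366706) → end (x,ẋ)=(-0.914588, -4.494271)

1 0.3050 0.0433 -0.1817
2 0.5930 -0.1633 -1.3667
3 0.8680 -0.9146 -4.4943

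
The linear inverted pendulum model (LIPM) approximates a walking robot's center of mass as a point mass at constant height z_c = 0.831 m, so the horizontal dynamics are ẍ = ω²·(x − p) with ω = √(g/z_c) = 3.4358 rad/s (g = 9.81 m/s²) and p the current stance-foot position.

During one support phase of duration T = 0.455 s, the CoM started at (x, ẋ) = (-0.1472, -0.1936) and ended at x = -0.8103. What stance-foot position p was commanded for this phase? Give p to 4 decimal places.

ωT = 3.4358·0.455 = 1.563289; cosh(ωT) = 2.491972, sinh(ωT) = 2.282526
x(T) = p + (x₀−p)·cosh(ωT) + (ẋ₀/ω)·sinh(ωT) ⇒ p·(1 − cosh) = x(T) − x₀·cosh − (ẋ₀/ω)·sinh
numerator   = -0.8103 − (-0.1472)·2.491972 − (-0.1936/3.4358)·2.282526 = -0.314866
denominator = 1 − 2.491972 = -1.491972
p = -0.314866 / -1.491972 = 0.2110

p = 0.2110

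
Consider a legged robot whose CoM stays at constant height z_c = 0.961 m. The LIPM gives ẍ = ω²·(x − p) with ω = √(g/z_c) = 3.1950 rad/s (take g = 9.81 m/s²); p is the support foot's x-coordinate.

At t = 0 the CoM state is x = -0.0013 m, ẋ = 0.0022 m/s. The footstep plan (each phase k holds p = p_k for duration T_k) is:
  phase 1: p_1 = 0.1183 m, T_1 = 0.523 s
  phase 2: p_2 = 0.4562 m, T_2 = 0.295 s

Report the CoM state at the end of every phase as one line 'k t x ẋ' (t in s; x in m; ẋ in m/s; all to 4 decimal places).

phase 1: p=0.1183, T=0.523, ωT=1.670985, cosh=2.752732, sinh=2.564671; start (x,ẋ)=(-0.001300, 0.002200) → end (x,ẋ)=(-0.209161, -0.973961)
phase 2: p=0.4562, T=0.295, ωT=0.942525, cosh=1.478048, sinh=1.088405; start (x,ẋ)=(-0.209161, -0.973961) → end (x,ẋ)=(-0.859024, -3.753324)

1 0.5230 -0.2092 -0.9740
2 0.8180 -0.8590 -3.7533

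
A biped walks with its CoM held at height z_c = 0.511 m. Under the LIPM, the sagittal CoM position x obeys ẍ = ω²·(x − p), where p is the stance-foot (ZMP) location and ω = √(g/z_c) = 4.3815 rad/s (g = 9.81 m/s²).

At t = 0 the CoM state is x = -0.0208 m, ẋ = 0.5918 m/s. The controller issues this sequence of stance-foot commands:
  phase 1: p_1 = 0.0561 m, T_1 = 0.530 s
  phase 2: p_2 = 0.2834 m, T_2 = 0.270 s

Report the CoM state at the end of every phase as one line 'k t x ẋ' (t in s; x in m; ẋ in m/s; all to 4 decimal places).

phase 1: p=0.0561, T=0.530, ωT=2.322195, cosh=5.148046, sinh=5.049988; start (x,ẋ)=(-0.020800, 0.591800) → end (x,ẋ)=(0.342307, 1.345084)
phase 2: p=0.2834, T=0.270, ωT=1.183005, cosh=1.785263, sinh=1.478906; start (x,ẋ)=(0.342307, 1.345084) → end (x,ẋ)=(0.842575, 2.783032)

1 0.5300 0.3423 1.3451
2 0.8000 0.8426 2.7830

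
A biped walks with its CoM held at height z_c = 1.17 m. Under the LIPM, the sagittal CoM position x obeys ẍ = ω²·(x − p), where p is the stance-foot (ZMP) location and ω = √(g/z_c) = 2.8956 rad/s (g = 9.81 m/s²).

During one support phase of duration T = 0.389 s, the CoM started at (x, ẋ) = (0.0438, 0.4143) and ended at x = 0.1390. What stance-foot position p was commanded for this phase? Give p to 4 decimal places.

p = 0.1890

ωT = 2.8956·0.389 = 1.126388; cosh(ωT) = 1.704349, sinh(ωT) = 1.380147
x(T) = p + (x₀−p)·cosh(ωT) + (ẋ₀/ω)·sinh(ωT) ⇒ p·(1 − cosh) = x(T) − x₀·cosh − (ẋ₀/ω)·sinh
numerator   = 0.1390 − (0.0438)·1.704349 − (0.4143/2.8956)·1.380147 = -0.133121
denominator = 1 − 1.704349 = -0.704349
p = -0.133121 / -0.704349 = 0.1890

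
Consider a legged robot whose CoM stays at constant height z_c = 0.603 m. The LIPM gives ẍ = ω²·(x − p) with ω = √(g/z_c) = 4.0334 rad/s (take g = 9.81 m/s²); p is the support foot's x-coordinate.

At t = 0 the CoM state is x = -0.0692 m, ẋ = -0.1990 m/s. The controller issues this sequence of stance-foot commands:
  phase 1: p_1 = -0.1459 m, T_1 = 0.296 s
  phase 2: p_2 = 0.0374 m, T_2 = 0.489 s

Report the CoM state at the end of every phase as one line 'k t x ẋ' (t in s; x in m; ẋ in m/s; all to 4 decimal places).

1 0.2960 -0.0817 0.1051
2 0.7850 -0.3069 -1.3074

phase 1: p=-0.1459, T=0.296, ωT=1.193886, cosh=1.801461, sinh=1.498420; start (x,ẋ)=(-0.069200, -0.199000) → end (x,ẋ)=(-0.081657, 0.105063)
phase 2: p=0.0374, T=0.489, ωT=1.972333, cosh=3.663277, sinh=3.524145; start (x,ẋ)=(-0.081657, 0.105063) → end (x,ẋ)=(-0.306941, -1.307435)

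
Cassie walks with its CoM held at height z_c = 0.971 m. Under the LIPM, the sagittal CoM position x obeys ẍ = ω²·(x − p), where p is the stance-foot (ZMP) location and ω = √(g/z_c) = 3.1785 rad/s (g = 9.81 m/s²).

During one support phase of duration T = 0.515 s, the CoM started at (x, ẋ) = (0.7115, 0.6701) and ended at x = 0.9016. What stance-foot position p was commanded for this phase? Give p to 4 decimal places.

ωT = 3.1785·0.515 = 1.636928; cosh(ωT) = 2.666966, sinh(ωT) = 2.472389
x(T) = p + (x₀−p)·cosh(ωT) + (ẋ₀/ω)·sinh(ωT) ⇒ p·(1 − cosh) = x(T) − x₀·cosh − (ẋ₀/ω)·sinh
numerator   = 0.9016 − (0.7115)·2.666966 − (0.6701/3.1785)·2.472389 = -1.517182
denominator = 1 − 2.666966 = -1.666966
p = -1.517182 / -1.666966 = 0.9101

p = 0.9101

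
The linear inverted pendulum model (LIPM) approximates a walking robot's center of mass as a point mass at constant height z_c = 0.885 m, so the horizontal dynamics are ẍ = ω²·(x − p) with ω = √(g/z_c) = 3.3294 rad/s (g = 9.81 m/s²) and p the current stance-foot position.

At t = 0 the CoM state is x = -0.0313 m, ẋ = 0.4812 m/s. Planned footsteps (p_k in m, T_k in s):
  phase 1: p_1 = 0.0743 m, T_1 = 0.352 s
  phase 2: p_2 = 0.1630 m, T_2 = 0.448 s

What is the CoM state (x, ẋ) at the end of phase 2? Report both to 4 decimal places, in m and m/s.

x = 0.2265, ẋ = 0.3358

phase 1: p=0.0743, T=0.352, ωT=1.171949, cosh=1.769020, sinh=1.459258; start (x,ẋ)=(-0.031300, 0.481200) → end (x,ẋ)=(0.098399, 0.338200)
phase 2: p=0.1630, T=0.448, ωT=1.491571, cosh=2.334546, sinh=2.109527; start (x,ẋ)=(0.098399, 0.338200) → end (x,ẋ)=(0.226471, 0.335819)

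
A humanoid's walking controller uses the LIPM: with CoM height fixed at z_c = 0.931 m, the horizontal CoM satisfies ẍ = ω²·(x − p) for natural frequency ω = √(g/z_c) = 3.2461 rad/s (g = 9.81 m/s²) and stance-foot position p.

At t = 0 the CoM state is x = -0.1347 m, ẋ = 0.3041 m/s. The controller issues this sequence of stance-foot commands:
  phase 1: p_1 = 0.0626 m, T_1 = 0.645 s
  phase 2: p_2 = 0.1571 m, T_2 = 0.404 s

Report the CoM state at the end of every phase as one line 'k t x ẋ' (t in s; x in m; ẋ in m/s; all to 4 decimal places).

phase 1: p=0.0626, T=0.645, ωT=2.093735, cosh=4.119195, sinh=3.995969; start (x,ẋ)=(-0.134700, 0.304100) → end (x,ẋ)=(-0.375768, -1.306593)
phase 2: p=0.1571, T=0.404, ωT=1.311424, cosh=1.990446, sinh=1.721010; start (x,ẋ)=(-0.375768, -1.306593) → end (x,ẋ)=(-1.596272, -5.577610)

1 0.6450 -0.3758 -1.3066
2 1.0490 -1.5963 -5.5776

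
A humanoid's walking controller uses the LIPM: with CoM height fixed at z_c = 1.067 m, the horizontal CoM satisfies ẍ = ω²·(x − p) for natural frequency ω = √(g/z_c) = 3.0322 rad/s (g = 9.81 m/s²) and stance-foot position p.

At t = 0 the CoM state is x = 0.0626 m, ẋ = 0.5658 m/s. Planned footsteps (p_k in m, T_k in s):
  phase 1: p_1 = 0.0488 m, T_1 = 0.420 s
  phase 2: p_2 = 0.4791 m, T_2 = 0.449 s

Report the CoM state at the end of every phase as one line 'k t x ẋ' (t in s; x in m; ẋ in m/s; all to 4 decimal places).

phase 1: p=0.0488, T=0.420, ωT=1.273524, cosh=1.926633, sinh=1.646790; start (x,ẋ)=(0.062600, 0.565800) → end (x,ẋ)=(0.382674, 1.158998)
phase 2: p=0.4791, T=0.449, ωT=1.361458, cosh=2.079082, sinh=1.822795; start (x,ẋ)=(0.382674, 1.158998) → end (x,ẋ)=(0.975349, 1.876697)

1 0.4200 0.3827 1.1590
2 0.8690 0.9753 1.8767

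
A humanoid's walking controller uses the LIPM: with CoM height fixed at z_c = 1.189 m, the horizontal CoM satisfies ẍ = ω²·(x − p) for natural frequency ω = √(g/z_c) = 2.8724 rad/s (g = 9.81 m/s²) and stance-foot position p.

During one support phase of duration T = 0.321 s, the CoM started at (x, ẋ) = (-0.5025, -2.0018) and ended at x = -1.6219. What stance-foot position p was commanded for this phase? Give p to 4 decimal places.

p = 0.3347

ωT = 2.8724·0.321 = 0.922040; cosh(ωT) = 1.456061, sinh(ωT) = 1.058354
x(T) = p + (x₀−p)·cosh(ωT) + (ẋ₀/ω)·sinh(ωT) ⇒ p·(1 − cosh) = x(T) − x₀·cosh − (ẋ₀/ω)·sinh
numerator   = -1.6219 − (-0.5025)·1.456061 − (-2.0018/2.8724)·1.058354 = -0.152653
denominator = 1 − 1.456061 = -0.456061
p = -0.152653 / -0.456061 = 0.3347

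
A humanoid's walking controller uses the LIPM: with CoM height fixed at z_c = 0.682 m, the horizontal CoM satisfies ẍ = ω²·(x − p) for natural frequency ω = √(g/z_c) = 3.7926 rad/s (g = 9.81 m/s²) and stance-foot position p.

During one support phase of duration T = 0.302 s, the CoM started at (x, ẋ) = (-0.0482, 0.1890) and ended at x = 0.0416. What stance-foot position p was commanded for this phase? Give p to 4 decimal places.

ωT = 3.7926·0.302 = 1.145365; cosh(ωT) = 1.730848, sinh(ωT) = 1.412741
x(T) = p + (x₀−p)·cosh(ωT) + (ẋ₀/ω)·sinh(ωT) ⇒ p·(1 − cosh) = x(T) − x₀·cosh − (ẋ₀/ω)·sinh
numerator   = 0.0416 − (-0.0482)·1.730848 − (0.1890/3.7926)·1.412741 = 0.054625
denominator = 1 − 1.730848 = -0.730848
p = 0.054625 / -0.730848 = -0.0747

p = -0.0747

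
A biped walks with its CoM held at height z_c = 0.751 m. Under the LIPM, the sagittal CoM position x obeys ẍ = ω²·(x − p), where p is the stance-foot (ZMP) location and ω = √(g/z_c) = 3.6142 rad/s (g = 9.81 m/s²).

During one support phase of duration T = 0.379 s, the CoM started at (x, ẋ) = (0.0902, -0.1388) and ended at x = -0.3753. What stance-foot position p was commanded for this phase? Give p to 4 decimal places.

ωT = 3.6142·0.379 = 1.369782; cosh(ωT) = 2.094327, sinh(ωT) = 1.840165
x(T) = p + (x₀−p)·cosh(ωT) + (ẋ₀/ω)·sinh(ωT) ⇒ p·(1 − cosh) = x(T) − x₀·cosh − (ẋ₀/ω)·sinh
numerator   = -0.3753 − (0.0902)·2.094327 − (-0.1388/3.6142)·1.840165 = -0.493538
denominator = 1 − 2.094327 = -1.094327
p = -0.493538 / -1.094327 = 0.4510

p = 0.4510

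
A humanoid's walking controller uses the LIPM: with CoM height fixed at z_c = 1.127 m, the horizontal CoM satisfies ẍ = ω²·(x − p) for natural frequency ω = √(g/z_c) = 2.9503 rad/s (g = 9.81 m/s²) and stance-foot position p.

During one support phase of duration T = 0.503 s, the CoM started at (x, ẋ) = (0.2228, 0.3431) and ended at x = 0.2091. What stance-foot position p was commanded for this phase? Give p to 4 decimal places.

ωT = 2.9503·0.503 = 1.484001; cosh(ωT) = 2.318643, sinh(ωT) = 2.091914
x(T) = p + (x₀−p)·cosh(ωT) + (ẋ₀/ω)·sinh(ωT) ⇒ p·(1 − cosh) = x(T) − x₀·cosh − (ẋ₀/ω)·sinh
numerator   = 0.2091 − (0.2228)·2.318643 − (0.3431/2.9503)·2.091914 = -0.550769
denominator = 1 − 2.318643 = -1.318643
p = -0.550769 / -1.318643 = 0.4177

p = 0.4177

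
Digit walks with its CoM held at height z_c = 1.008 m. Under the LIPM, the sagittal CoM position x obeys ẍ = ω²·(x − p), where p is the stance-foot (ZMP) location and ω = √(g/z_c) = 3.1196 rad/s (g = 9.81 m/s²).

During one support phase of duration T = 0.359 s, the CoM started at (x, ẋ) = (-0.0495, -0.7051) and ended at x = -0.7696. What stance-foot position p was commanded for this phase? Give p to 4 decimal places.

ωT = 3.1196·0.359 = 1.119936; cosh(ωT) = 1.695480, sinh(ωT) = 1.369179
x(T) = p + (x₀−p)·cosh(ωT) + (ẋ₀/ω)·sinh(ωT) ⇒ p·(1 − cosh) = x(T) − x₀·cosh − (ẋ₀/ω)·sinh
numerator   = -0.7696 − (-0.0495)·1.695480 − (-0.7051/3.1196)·1.369179 = -0.376208
denominator = 1 − 1.695480 = -0.695480
p = -0.376208 / -0.695480 = 0.5409

p = 0.5409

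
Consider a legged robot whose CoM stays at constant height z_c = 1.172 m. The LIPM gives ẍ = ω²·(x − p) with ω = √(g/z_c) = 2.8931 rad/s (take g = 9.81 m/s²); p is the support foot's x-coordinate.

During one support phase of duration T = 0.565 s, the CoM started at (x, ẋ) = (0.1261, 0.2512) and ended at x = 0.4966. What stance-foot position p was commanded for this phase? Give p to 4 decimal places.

ωT = 2.8931·0.565 = 1.634601; cosh(ωT) = 2.661222, sinh(ωT) = 2.466192
x(T) = p + (x₀−p)·cosh(ωT) + (ẋ₀/ω)·sinh(ωT) ⇒ p·(1 − cosh) = x(T) − x₀·cosh − (ẋ₀/ω)·sinh
numerator   = 0.4966 − (0.1261)·2.661222 − (0.2512/2.8931)·2.466192 = -0.053113
denominator = 1 − 2.661222 = -1.661222
p = -0.053113 / -1.661222 = 0.0320

p = 0.0320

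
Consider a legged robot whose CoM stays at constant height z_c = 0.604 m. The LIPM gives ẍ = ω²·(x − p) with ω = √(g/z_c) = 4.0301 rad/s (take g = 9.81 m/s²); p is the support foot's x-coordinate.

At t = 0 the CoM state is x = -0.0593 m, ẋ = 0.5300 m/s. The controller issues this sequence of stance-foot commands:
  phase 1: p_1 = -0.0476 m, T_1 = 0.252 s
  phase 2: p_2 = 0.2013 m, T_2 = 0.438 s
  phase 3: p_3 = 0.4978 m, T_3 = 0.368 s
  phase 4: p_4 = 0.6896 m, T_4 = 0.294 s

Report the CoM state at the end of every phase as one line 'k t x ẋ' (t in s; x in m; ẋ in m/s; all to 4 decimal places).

1 0.2520 0.0919 0.7711
2 0.6900 0.4148 1.0679
3 1.0580 0.8593 1.7750
4 1.3520 1.6457 4.1870

phase 1: p=-0.0476, T=0.252, ωT=1.015585, cosh=1.561585, sinh=1.199394; start (x,ẋ)=(-0.059300, 0.530000) → end (x,ẋ)=(0.091862, 0.771086)
phase 2: p=0.2013, T=0.438, ωT=1.765184, cosh=3.006901, sinh=2.835745; start (x,ẋ)=(0.091862, 0.771086) → end (x,ẋ)=(0.414799, 1.067887)
phase 3: p=0.4978, T=0.368, ωT=1.483077, cosh=2.316711, sinh=2.089772; start (x,ẋ)=(0.414799, 1.067887) → end (x,ẋ)=(0.859255, 1.774954)
phase 4: p=0.6896, T=0.294, ωT=1.184849, cosh=1.787993, sinh=1.482201; start (x,ẋ)=(0.859255, 1.774954) → end (x,ẋ)=(1.645739, 4.187026)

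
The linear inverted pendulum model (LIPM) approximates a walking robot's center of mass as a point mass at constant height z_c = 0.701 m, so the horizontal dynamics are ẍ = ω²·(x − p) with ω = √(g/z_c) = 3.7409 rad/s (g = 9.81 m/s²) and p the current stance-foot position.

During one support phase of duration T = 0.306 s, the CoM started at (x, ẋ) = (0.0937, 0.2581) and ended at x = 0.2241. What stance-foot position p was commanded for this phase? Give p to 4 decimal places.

ωT = 3.7409·0.306 = 1.144715; cosh(ωT) = 1.729931, sinh(ωT) = 1.411616
x(T) = p + (x₀−p)·cosh(ωT) + (ẋ₀/ω)·sinh(ωT) ⇒ p·(1 − cosh) = x(T) − x₀·cosh − (ẋ₀/ω)·sinh
numerator   = 0.2241 − (0.0937)·1.729931 − (0.2581/3.7409)·1.411616 = -0.035388
denominator = 1 − 1.729931 = -0.729931
p = -0.035388 / -0.729931 = 0.0485

p = 0.0485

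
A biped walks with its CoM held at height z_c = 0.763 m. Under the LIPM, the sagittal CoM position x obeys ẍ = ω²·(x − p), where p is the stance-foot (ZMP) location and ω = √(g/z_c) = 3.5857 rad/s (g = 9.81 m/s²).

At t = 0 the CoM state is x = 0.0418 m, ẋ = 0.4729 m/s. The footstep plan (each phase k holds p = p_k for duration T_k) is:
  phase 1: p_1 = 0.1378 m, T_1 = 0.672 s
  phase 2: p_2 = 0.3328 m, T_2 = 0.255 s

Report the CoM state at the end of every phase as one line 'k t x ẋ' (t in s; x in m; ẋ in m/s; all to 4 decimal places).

1 0.6720 0.3273 0.7527
2 0.9270 0.5446 1.0691

phase 1: p=0.1378, T=0.672, ωT=2.409590, cosh=5.609627, sinh=5.519775; start (x,ẋ)=(0.041800, 0.472900) → end (x,ẋ)=(0.327251, 0.752736)
phase 2: p=0.3328, T=0.255, ωT=0.914354, cosh=1.447969, sinh=1.047193; start (x,ẋ)=(0.327251, 0.752736) → end (x,ẋ)=(0.544600, 1.069103)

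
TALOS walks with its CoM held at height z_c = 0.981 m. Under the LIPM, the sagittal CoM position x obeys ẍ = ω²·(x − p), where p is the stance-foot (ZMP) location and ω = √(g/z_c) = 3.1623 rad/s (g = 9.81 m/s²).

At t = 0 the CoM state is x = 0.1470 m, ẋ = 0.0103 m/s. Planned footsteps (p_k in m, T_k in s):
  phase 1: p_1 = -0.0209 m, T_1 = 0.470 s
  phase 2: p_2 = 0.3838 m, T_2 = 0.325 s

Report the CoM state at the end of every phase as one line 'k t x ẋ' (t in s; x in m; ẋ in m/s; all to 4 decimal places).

phase 1: p=-0.0209, T=0.470, ωT=1.486281, cosh=2.323418, sinh=2.097206; start (x,ẋ)=(0.147000, 0.010300) → end (x,ẋ)=(0.376033, 1.137443)
phase 2: p=0.3838, T=0.325, ωT=1.027748, cosh=1.576288, sinh=1.218476; start (x,ẋ)=(0.376033, 1.137443) → end (x,ẋ)=(0.809828, 1.763009)

1 0.4700 0.3760 1.1374
2 0.7950 0.8098 1.7630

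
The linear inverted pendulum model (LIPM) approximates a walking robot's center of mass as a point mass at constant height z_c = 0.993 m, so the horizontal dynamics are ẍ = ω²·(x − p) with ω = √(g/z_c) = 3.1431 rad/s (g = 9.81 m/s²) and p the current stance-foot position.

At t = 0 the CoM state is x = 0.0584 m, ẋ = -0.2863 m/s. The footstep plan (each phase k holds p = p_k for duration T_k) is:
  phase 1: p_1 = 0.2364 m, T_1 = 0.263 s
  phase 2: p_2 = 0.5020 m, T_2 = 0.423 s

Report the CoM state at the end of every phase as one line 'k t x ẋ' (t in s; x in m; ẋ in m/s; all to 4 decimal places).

1 0.2630 -0.0901 -0.9068
2 0.6860 -1.2022 -5.1041

phase 1: p=0.2364, T=0.263, ωT=0.826635, cosh=1.361567, sinh=0.924048; start (x,ẋ)=(0.058400, -0.286300) → end (x,ẋ)=(-0.090129, -0.906796)
phase 2: p=0.5020, T=0.423, ωT=1.329531, cosh=2.021936, sinh=1.757335; start (x,ẋ)=(-0.090129, -0.906796) → end (x,ẋ)=(-1.202245, -5.104096)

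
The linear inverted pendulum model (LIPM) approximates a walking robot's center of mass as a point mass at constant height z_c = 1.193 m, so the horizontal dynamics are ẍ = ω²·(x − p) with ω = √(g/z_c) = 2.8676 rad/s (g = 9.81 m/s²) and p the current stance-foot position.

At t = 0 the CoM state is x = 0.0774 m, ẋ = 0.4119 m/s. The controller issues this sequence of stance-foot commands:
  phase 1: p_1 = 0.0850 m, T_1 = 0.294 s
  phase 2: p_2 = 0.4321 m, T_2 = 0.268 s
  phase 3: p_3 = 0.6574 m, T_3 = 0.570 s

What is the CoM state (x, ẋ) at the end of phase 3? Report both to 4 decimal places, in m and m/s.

phase 1: p=0.0850, T=0.294, ωT=0.843074, cosh=1.376942, sinh=0.946557; start (x,ẋ)=(0.077400, 0.411900) → end (x,ẋ)=(0.210498, 0.546534)
phase 2: p=0.4321, T=0.268, ωT=0.768517, cosh=1.310133, sinh=0.846432; start (x,ẋ)=(0.210498, 0.546534) → end (x,ẋ)=(0.303093, 0.178153)
phase 3: p=0.6574, T=0.570, ωT=1.634532, cosh=2.661051, sinh=2.466007; start (x,ẋ)=(0.303093, 0.178153) → end (x,ẋ)=(-0.132226, -2.031418)

x = -0.1322, ẋ = -2.0314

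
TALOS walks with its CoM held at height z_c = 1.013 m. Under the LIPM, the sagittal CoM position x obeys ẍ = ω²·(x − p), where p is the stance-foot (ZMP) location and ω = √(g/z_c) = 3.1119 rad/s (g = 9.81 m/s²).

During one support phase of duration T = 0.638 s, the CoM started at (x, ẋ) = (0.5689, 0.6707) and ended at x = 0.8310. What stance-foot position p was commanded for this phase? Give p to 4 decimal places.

ωT = 3.1119·0.638 = 1.985392; cosh(ωT) = 3.709615, sinh(ωT) = 3.572288
x(T) = p + (x₀−p)·cosh(ωT) + (ẋ₀/ω)·sinh(ωT) ⇒ p·(1 − cosh) = x(T) − x₀·cosh − (ẋ₀/ω)·sinh
numerator   = 0.8310 − (0.5689)·3.709615 − (0.6707/3.1119)·3.572288 = -2.049326
denominator = 1 − 3.709615 = -2.709615
p = -2.049326 / -2.709615 = 0.7563

p = 0.7563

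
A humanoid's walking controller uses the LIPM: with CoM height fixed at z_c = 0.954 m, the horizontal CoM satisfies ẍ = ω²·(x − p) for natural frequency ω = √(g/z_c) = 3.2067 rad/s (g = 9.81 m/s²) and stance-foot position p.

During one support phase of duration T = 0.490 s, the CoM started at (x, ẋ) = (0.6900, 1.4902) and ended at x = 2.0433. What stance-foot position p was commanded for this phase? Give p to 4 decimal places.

ωT = 3.2067·0.490 = 1.571283; cosh(ωT) = 2.510299, sinh(ωT) = 2.302520
x(T) = p + (x₀−p)·cosh(ωT) + (ẋ₀/ω)·sinh(ωT) ⇒ p·(1 − cosh) = x(T) − x₀·cosh − (ẋ₀/ω)·sinh
numerator   = 2.0433 − (0.6900)·2.510299 − (1.4902/3.2067)·2.302520 = -0.758821
denominator = 1 − 2.510299 = -1.510299
p = -0.758821 / -1.510299 = 0.5024

p = 0.5024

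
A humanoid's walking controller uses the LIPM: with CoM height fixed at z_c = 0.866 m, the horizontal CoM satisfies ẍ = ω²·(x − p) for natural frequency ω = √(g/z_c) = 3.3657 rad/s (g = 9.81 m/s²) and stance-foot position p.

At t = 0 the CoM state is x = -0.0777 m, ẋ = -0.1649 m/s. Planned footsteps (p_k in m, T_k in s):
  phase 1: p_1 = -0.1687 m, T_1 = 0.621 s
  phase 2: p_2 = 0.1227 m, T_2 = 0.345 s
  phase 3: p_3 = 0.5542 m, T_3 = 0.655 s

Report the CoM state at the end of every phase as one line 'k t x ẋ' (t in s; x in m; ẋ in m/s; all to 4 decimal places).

phase 1: p=-0.1687, T=0.621, ωT=2.090100, cosh=4.104698, sinh=3.981023; start (x,ẋ)=(-0.077700, -0.164900) → end (x,ẋ)=(0.009780, 0.542438)
phase 2: p=0.1227, T=0.345, ωT=1.161166, cosh=1.753389, sinh=1.440268; start (x,ẋ)=(0.009780, 0.542438) → end (x,ẋ)=(0.156831, 0.403725)
phase 3: p=0.5542, T=0.655, ωT=2.204534, cosh=4.588162, sinh=4.477860; start (x,ẋ)=(0.156831, 0.403725) → end (x,ẋ)=(-0.731864, -4.136453)

1 0.6210 0.0098 0.5424
2 0.9660 0.1568 0.4037
3 1.6210 -0.7319 -4.1365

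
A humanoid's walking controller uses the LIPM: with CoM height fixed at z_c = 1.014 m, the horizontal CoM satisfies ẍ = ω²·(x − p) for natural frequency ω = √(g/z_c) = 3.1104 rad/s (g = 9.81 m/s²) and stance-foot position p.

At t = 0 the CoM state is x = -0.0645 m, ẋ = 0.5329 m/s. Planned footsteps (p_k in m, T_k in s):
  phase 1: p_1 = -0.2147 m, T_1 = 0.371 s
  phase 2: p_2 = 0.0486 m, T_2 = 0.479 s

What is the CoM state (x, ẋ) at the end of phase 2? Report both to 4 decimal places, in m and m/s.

phase 1: p=-0.2147, T=0.371, ωT=1.153958, cosh=1.743052, sinh=1.427667; start (x,ẋ)=(-0.064500, 0.532900) → end (x,ẋ)=(0.291706, 1.595853)
phase 2: p=0.0486, T=0.479, ωT=1.489882, cosh=2.330985, sinh=2.105585; start (x,ẋ)=(0.291706, 1.595853) → end (x,ẋ)=(1.695590, 5.312064)

x = 1.6956, ẋ = 5.3121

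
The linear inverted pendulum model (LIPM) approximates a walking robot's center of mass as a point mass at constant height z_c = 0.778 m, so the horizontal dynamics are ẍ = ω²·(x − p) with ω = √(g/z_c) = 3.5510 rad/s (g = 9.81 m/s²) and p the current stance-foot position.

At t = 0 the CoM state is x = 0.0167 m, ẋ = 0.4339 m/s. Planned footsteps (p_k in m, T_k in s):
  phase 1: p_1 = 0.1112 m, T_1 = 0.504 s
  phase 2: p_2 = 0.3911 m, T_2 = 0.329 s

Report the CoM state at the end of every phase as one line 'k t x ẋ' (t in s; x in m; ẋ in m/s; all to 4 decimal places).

phase 1: p=0.1112, T=0.504, ωT=1.789704, cosh=3.077345, sinh=2.910335; start (x,ẋ)=(0.016700, 0.433900) → end (x,ẋ)=(0.176007, 0.358640)
phase 2: p=0.3911, T=0.329, ωT=1.168279, cosh=1.763677, sinh=1.452775; start (x,ẋ)=(0.176007, 0.358640) → end (x,ẋ)=(0.158472, -0.477095)

1 0.5040 0.1760 0.3586
2 0.8330 0.1585 -0.4771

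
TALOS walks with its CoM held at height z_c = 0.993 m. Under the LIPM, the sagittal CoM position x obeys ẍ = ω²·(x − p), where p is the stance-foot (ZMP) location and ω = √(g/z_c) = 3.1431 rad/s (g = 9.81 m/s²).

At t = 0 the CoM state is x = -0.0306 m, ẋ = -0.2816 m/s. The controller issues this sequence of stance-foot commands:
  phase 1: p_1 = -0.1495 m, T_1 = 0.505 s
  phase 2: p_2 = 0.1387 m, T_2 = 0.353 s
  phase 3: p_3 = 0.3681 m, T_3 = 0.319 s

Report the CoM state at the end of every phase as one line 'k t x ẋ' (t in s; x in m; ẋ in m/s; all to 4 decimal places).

phase 1: p=-0.1495, T=0.505, ωT=1.587265, cosh=2.547421, sinh=2.342937; start (x,ẋ)=(-0.030600, -0.281600) → end (x,ẋ)=(-0.056523, 0.158236)
phase 2: p=0.1387, T=0.353, ωT=1.109514, cosh=1.681302, sinh=1.351583; start (x,ẋ)=(-0.056523, 0.158236) → end (x,ẋ)=(-0.121484, -0.563294)
phase 3: p=0.3681, T=0.319, ωT=1.002649, cosh=1.546199, sinh=1.179293; start (x,ẋ)=(-0.121484, -0.563294) → end (x,ẋ)=(-0.600243, -2.685675)

1 0.5050 -0.0565 0.1582
2 0.8580 -0.1215 -0.5633
3 1.1770 -0.6002 -2.6857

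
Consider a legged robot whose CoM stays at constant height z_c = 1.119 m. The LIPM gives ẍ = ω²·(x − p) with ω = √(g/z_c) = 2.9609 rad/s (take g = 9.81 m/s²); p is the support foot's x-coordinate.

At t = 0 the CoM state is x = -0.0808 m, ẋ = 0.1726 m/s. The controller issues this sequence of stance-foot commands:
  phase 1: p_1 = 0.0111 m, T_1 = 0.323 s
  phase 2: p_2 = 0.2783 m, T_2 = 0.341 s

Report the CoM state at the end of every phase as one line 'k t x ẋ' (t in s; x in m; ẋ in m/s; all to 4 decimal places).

phase 1: p=0.0111, T=0.323, ωT=0.956371, cosh=1.493260, sinh=1.108975; start (x,ẋ)=(-0.080800, 0.172600) → end (x,ẋ)=(-0.061485, -0.044023)
phase 2: p=0.2783, T=0.341, ωT=1.009667, cosh=1.554513, sinh=1.190173; start (x,ẋ)=(-0.061485, -0.044023) → end (x,ẋ)=(-0.267596, -1.265831)

1 0.3230 -0.0615 -0.0440
2 0.6640 -0.2676 -1.2658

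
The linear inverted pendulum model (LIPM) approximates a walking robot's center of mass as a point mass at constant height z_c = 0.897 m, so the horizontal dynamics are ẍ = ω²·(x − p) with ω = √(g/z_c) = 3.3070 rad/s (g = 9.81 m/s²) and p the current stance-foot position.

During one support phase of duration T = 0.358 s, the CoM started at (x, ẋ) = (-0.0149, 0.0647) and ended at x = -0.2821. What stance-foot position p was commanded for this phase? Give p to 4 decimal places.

ωT = 3.3070·0.358 = 1.183906; cosh(ωT) = 1.786596, sinh(ωT) = 1.480515
x(T) = p + (x₀−p)·cosh(ωT) + (ẋ₀/ω)·sinh(ωT) ⇒ p·(1 − cosh) = x(T) − x₀·cosh − (ẋ₀/ω)·sinh
numerator   = -0.2821 − (-0.0149)·1.786596 − (0.0647/3.3070)·1.480515 = -0.284445
denominator = 1 − 1.786596 = -0.786596
p = -0.284445 / -0.786596 = 0.3616

p = 0.3616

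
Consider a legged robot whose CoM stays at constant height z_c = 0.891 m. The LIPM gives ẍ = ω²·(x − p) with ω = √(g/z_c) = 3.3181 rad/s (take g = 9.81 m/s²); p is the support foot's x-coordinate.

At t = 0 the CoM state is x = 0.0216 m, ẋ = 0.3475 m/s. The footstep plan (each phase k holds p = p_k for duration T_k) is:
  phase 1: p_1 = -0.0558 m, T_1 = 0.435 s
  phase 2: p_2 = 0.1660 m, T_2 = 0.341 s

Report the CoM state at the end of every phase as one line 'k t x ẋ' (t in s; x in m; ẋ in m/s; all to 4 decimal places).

phase 1: p=-0.0558, T=0.435, ωT=1.443373, cosh=2.235544, sinh=1.999414; start (x,ẋ)=(0.021600, 0.347500) → end (x,ẋ)=(0.326627, 1.290343)
phase 2: p=0.1660, T=0.341, ωT=1.131472, cosh=1.711388, sinh=1.388829; start (x,ẋ)=(0.326627, 1.290343) → end (x,ẋ)=(0.980983, 2.948490)

1 0.4350 0.3266 1.2903
2 0.7760 0.9810 2.9485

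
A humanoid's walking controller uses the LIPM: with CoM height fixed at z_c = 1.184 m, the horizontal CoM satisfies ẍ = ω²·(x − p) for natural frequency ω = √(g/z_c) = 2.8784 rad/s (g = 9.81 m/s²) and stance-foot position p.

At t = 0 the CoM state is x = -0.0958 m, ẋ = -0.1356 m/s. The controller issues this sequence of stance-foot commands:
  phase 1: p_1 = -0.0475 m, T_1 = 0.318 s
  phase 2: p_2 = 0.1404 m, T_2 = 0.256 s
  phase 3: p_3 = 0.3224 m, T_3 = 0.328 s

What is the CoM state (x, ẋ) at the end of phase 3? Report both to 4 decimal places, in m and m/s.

phase 1: p=-0.0475, T=0.318, ωT=0.915331, cosh=1.448993, sinh=1.048609; start (x,ẋ)=(-0.095800, -0.135600) → end (x,ẋ)=(-0.166886, -0.342268)
phase 2: p=0.1404, T=0.256, ωT=0.736870, cosh=1.283998, sinh=0.805388; start (x,ẋ)=(-0.166886, -0.342268) → end (x,ẋ)=(-0.349922, -1.151831)
phase 3: p=0.3224, T=0.328, ωT=0.944115, cosh=1.479781, sinh=1.090757; start (x,ẋ)=(-0.349922, -1.151831) → end (x,ẋ)=(-1.108971, -3.815304)

x = -1.1090, ẋ = -3.8153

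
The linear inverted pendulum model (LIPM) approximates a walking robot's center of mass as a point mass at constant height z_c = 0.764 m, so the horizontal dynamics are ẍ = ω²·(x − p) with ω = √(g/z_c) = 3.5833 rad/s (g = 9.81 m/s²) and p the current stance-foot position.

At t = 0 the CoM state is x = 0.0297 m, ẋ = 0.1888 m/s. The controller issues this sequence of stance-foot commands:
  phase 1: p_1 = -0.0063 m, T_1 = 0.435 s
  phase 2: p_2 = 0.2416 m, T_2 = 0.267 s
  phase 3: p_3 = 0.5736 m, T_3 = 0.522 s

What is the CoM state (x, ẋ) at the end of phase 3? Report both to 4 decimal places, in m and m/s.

phase 1: p=-0.0063, T=0.435, ωT=1.558736, cosh=2.481605, sinh=2.271203; start (x,ẋ)=(0.029700, 0.188800) → end (x,ẋ)=(0.202705, 0.761509)
phase 2: p=0.2416, T=0.267, ωT=0.956741, cosh=1.493671, sinh=1.109528; start (x,ẋ)=(0.202705, 0.761509) → end (x,ẋ)=(0.419296, 0.982806)
phase 3: p=0.5736, T=0.522, ωT=1.870483, cosh=3.322739, sinh=3.168690; start (x,ẋ)=(0.419296, 0.982806) → end (x,ẋ)=(0.929978, 1.513587)

x = 0.9300, ẋ = 1.5136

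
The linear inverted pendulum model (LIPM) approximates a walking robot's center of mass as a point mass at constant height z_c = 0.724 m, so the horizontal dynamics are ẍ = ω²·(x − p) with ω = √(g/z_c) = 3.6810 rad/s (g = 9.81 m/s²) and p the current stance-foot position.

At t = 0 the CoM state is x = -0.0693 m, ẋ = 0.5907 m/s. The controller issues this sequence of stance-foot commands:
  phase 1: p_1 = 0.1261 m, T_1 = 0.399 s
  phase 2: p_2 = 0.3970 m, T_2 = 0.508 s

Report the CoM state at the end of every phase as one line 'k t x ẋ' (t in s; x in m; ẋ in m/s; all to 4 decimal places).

phase 1: p=0.1261, T=0.399, ωT=1.468719, cosh=2.286944, sinh=2.056724; start (x,ẋ)=(-0.069300, 0.590700) → end (x,ẋ)=(0.009279, -0.128437)
phase 2: p=0.3970, T=0.508, ωT=1.869948, cosh=3.321045, sinh=3.166914; start (x,ẋ)=(0.009279, -0.128437) → end (x,ẋ)=(-1.001138, -4.946364)

1 0.3990 0.0093 -0.1284
2 0.9070 -1.0011 -4.9464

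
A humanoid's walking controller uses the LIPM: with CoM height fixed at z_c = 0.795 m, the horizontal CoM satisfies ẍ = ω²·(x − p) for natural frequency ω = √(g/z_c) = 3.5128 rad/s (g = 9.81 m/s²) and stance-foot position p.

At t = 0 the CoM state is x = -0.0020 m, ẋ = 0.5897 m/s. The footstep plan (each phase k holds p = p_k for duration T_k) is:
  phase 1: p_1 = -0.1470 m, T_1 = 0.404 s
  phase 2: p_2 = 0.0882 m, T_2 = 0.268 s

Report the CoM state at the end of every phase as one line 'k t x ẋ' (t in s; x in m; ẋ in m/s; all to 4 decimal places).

1 0.4040 0.4969 2.2813
2 0.6720 1.3976 4.9294

phase 1: p=-0.1470, T=0.404, ωT=1.419171, cosh=2.187804, sinh=1.945889; start (x,ẋ)=(-0.002000, 0.589700) → end (x,ẋ)=(0.496891, 2.281298)
phase 2: p=0.0882, T=0.268, ωT=0.941430, cosh=1.476858, sinh=1.086788; start (x,ẋ)=(0.496891, 2.281298) → end (x,ẋ)=(1.397566, 4.929402)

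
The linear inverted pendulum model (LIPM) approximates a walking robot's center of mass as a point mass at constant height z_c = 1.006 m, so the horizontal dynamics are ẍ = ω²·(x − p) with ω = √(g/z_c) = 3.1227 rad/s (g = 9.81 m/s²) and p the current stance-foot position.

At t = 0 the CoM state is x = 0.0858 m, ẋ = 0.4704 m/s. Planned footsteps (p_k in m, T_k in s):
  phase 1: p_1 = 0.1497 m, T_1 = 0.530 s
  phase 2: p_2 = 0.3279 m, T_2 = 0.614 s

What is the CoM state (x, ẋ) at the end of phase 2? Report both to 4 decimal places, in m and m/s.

phase 1: p=0.1497, T=0.530, ωT=1.655031, cosh=2.712164, sinh=2.521078; start (x,ẋ)=(0.085800, 0.470400) → end (x,ẋ)=(0.356165, 0.772745)
phase 2: p=0.3279, T=0.614, ωT=1.917338, cosh=3.474911, sinh=3.327913; start (x,ẋ)=(0.356165, 0.772745) → end (x,ẋ)=(1.249645, 2.978952)

x = 1.2496, ẋ = 2.9790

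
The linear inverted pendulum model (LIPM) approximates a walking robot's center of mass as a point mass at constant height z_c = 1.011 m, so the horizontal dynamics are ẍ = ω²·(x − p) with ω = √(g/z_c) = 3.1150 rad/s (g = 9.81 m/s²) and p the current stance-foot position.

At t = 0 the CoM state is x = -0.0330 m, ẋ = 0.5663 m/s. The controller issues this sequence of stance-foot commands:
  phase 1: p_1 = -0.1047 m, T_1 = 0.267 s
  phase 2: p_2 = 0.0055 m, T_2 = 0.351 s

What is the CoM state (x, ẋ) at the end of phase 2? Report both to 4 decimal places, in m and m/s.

phase 1: p=-0.1047, T=0.267, ωT=0.831705, cosh=1.366269, sinh=0.930963; start (x,ẋ)=(-0.033000, 0.566300) → end (x,ẋ)=(0.162508, 0.981645)
phase 2: p=0.0055, T=0.351, ωT=1.093365, cosh=1.659693, sinh=1.324606; start (x,ẋ)=(0.162508, 0.981645) → end (x,ẋ)=(0.683515, 2.277069)

x = 0.6835, ẋ = 2.2771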